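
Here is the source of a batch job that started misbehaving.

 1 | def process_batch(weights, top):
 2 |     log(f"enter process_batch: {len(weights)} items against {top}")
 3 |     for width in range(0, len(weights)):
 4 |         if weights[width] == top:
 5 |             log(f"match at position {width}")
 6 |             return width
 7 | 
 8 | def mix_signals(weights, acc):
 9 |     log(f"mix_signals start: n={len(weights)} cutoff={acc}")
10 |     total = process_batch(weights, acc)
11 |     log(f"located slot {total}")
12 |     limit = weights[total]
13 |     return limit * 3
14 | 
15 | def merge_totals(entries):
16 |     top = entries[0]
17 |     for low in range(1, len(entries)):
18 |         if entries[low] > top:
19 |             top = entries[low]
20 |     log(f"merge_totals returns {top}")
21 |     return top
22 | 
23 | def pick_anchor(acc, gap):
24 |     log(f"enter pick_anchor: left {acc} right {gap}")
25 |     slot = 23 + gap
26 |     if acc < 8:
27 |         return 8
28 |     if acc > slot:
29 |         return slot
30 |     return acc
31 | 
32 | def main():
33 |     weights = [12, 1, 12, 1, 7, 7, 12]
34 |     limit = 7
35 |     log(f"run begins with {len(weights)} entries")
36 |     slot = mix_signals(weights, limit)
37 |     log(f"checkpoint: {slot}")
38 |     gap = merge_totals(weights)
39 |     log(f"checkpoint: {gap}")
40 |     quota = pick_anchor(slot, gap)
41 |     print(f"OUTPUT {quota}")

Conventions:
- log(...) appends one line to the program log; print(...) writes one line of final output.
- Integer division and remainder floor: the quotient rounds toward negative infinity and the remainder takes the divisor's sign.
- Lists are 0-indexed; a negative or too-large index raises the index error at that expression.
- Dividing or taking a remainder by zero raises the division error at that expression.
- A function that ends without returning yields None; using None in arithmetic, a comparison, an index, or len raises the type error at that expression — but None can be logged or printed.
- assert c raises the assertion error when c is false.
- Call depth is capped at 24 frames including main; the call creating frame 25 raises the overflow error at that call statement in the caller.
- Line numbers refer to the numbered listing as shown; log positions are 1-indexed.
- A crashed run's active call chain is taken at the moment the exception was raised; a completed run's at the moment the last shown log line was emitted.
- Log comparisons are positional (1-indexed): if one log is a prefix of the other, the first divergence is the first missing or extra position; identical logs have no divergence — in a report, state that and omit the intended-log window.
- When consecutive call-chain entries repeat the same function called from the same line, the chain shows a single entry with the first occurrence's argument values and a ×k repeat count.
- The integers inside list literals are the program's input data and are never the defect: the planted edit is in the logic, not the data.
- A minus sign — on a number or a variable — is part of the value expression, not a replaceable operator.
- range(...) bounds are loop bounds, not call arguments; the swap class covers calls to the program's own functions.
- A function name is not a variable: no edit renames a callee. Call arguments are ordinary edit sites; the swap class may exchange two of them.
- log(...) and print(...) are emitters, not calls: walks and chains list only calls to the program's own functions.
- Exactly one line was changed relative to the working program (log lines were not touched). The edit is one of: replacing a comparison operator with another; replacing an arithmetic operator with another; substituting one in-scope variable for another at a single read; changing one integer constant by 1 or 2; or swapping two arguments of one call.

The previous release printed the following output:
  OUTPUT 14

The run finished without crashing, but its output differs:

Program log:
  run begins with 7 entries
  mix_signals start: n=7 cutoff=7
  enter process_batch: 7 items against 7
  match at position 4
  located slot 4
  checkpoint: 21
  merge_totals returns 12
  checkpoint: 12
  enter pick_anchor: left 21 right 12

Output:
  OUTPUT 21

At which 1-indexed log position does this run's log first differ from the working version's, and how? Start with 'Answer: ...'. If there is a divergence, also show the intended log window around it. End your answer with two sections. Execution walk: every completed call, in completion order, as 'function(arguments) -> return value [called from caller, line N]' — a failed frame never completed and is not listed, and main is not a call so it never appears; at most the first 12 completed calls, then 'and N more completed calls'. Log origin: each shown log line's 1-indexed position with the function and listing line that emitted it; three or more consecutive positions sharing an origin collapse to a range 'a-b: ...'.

Answer: position 6; shown 'checkpoint: 21' vs intended 'checkpoint: 14'.
Intended log window:
  4: match at position 4
  5: located slot 4
  6: checkpoint: 14
  7: merge_totals returns 12
Execution walk:
  process_batch([12, 1, 12, 1, 7, 7, 12], 7) -> 4  [called from mix_signals, line 10]
  mix_signals([12, 1, 12, 1, 7, 7, 12], 7) -> 21  [called from main, line 36]
  merge_totals([12, 1, 12, 1, 7, 7, 12]) -> 12  [called from main, line 38]
  pick_anchor(21, 12) -> 21  [called from main, line 40]
Log origin:
  1: logged in main at line 35
  2: logged in mix_signals at line 9
  3: logged in process_batch at line 2
  4: logged in process_batch at line 5
  5: logged in mix_signals at line 11
  6: logged in main at line 37
  7: logged in merge_totals at line 20
  8: logged in main at line 39
  9: logged in pick_anchor at line 24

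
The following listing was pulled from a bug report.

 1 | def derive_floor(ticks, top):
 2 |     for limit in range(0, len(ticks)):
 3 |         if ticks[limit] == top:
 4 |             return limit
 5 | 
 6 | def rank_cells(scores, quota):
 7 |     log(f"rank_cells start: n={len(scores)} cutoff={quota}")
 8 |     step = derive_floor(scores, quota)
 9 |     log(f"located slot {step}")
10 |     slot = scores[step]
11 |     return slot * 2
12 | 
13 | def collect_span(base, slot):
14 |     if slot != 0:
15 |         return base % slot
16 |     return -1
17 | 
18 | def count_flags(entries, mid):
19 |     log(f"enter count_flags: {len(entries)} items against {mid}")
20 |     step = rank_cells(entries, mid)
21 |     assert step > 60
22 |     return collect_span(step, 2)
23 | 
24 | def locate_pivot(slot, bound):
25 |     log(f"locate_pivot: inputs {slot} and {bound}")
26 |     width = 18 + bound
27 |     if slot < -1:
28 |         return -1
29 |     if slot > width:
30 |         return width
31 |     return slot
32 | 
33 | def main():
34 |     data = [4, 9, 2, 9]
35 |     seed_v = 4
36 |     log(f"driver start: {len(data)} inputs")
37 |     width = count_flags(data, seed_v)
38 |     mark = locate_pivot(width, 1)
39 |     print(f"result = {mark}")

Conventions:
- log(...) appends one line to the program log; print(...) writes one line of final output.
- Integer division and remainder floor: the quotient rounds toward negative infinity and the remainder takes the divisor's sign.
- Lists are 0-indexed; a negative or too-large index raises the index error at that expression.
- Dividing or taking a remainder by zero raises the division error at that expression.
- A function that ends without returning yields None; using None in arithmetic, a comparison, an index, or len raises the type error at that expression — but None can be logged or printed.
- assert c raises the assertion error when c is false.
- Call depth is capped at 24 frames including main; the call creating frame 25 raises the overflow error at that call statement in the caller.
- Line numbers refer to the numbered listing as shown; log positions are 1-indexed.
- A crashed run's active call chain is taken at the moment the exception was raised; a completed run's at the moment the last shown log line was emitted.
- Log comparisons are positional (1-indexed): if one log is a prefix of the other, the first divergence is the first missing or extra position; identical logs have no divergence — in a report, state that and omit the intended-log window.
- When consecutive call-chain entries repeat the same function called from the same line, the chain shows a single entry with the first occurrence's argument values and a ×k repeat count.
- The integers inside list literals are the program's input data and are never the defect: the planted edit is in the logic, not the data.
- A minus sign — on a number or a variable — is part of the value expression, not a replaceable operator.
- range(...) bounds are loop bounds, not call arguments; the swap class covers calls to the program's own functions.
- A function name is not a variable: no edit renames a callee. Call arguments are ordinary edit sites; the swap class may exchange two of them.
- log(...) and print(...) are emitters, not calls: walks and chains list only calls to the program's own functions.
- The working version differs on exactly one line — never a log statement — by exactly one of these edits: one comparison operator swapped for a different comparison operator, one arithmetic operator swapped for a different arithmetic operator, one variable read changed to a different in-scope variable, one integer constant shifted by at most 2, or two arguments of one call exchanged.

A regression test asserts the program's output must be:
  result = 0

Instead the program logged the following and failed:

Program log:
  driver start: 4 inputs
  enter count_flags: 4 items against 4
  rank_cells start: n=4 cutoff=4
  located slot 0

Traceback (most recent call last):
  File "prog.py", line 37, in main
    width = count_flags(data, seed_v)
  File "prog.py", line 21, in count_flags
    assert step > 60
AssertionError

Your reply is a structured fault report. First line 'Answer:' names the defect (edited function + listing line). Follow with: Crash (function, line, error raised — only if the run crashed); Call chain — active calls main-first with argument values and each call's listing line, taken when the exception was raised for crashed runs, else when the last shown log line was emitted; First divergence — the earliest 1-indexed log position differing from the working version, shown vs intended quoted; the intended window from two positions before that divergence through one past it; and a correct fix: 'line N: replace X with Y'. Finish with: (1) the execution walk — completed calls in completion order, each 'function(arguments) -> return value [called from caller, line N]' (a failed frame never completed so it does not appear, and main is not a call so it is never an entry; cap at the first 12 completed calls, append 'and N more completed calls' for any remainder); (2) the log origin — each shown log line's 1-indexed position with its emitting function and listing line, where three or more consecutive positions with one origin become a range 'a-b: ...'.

Answer: the defect is in count_flags at line 21.
Core observation: After 4 matching log lines the faulty run goes silent, while the working version continues with 'locate_pivot: inputs 0 and 1'.
Crash: count_flags, line 21, AssertionError.
Call chain: main -> count_flags([4, 9, 2, 9], 4) (called at line 37).
First divergence: position 5 (shown log ended at 4 lines; the working version continues: 'locate_pivot: inputs 0 and 1').
Intended log window:
  3: rank_cells start: n=4 cutoff=4
  4: located slot 0
  5: locate_pivot: inputs 0 and 1
Execution walk:
  derive_floor([4, 9, 2, 9], 4) -> 0  [called from rank_cells, line 8]
  rank_cells([4, 9, 2, 9], 4) -> 8  [called from count_flags, line 20]
Log origins:
  1: logged in main at line 36
  2: logged in count_flags at line 19
  3: logged in rank_cells at line 7
  4: logged in rank_cells at line 9
A correct fix: line 21: replace `>` with `<=`.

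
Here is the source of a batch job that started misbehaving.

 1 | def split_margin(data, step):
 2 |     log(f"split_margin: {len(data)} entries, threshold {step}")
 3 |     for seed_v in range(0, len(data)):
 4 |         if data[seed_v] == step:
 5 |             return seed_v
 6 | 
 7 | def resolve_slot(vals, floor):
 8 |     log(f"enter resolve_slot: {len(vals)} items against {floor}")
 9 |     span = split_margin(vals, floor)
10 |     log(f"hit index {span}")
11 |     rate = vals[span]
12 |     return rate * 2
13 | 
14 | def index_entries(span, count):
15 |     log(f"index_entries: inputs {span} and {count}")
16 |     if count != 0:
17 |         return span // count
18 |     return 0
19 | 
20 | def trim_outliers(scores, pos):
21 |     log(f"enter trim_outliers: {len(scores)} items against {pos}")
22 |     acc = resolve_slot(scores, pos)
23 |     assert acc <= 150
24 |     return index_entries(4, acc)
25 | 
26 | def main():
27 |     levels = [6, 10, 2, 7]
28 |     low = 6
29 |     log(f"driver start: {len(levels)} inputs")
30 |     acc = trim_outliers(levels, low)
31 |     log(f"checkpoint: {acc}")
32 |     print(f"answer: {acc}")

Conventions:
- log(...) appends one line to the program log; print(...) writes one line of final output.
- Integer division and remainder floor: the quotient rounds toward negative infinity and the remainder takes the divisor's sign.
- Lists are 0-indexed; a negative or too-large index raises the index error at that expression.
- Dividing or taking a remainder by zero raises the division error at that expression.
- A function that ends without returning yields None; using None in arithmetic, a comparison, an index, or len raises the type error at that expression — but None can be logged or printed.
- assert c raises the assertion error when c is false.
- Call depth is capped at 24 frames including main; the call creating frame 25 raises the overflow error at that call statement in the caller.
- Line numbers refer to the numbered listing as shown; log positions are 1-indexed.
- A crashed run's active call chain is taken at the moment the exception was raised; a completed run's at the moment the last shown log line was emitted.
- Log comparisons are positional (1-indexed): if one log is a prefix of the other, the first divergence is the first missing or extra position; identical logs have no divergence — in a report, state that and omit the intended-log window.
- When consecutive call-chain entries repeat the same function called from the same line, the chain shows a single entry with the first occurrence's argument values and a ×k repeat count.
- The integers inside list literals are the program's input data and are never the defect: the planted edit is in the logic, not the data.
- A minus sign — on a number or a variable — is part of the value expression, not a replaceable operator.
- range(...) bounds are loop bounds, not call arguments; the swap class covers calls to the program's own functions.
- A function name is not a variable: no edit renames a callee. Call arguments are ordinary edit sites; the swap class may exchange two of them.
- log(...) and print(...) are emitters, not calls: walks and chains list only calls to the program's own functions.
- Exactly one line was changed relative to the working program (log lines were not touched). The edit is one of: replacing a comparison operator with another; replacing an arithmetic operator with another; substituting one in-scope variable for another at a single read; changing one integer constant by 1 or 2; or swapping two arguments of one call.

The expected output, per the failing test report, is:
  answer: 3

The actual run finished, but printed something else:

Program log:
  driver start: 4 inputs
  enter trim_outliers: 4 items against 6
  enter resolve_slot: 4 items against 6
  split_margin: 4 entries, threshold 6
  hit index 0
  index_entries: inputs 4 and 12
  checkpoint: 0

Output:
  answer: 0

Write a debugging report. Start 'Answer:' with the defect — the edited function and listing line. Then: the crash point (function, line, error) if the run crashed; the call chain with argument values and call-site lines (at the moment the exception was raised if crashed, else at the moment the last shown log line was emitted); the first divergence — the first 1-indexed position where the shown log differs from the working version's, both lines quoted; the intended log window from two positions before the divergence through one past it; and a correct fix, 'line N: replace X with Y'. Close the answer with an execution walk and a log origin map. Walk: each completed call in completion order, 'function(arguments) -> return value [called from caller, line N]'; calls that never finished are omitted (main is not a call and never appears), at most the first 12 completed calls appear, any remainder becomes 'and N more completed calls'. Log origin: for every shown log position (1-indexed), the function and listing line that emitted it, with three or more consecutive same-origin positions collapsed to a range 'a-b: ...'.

Answer: the defect is in trim_outliers at line 24.
The tell: At log position 6 the runs split — shown 'index_entries: inputs 4 and 12', but the working version logs 'index_entries: inputs 12 and 4'.
Call chain: main.
First divergence: position 6 — the shown line 'index_entries: inputs 4 and 12' should read 'index_entries: inputs 12 and 4'.
Intended log window:
  4: split_margin: 4 entries, threshold 6
  5: hit index 0
  6: index_entries: inputs 12 and 4
  7: checkpoint: 3
Execution walk:
  split_margin([6, 10, 2, 7], 6) -> 0  [called from resolve_slot, line 9]
  resolve_slot([6, 10, 2, 7], 6) -> 12  [called from trim_outliers, line 22]
  index_entries(4, 12) -> 0  [called from trim_outliers, line 24]
  trim_outliers([6, 10, 2, 7], 6) -> 0  [called from main, line 30]
Log line origins:
  1: logged in main at line 29
  2: logged in trim_outliers at line 21
  3: logged in resolve_slot at line 8
  4: logged in split_margin at line 2
  5: logged in resolve_slot at line 10
  6: logged in index_entries at line 15
  7: logged in main at line 31
A correct fix: line 24: replace `index_entries(4, acc)` with `index_entries(acc, 4)`.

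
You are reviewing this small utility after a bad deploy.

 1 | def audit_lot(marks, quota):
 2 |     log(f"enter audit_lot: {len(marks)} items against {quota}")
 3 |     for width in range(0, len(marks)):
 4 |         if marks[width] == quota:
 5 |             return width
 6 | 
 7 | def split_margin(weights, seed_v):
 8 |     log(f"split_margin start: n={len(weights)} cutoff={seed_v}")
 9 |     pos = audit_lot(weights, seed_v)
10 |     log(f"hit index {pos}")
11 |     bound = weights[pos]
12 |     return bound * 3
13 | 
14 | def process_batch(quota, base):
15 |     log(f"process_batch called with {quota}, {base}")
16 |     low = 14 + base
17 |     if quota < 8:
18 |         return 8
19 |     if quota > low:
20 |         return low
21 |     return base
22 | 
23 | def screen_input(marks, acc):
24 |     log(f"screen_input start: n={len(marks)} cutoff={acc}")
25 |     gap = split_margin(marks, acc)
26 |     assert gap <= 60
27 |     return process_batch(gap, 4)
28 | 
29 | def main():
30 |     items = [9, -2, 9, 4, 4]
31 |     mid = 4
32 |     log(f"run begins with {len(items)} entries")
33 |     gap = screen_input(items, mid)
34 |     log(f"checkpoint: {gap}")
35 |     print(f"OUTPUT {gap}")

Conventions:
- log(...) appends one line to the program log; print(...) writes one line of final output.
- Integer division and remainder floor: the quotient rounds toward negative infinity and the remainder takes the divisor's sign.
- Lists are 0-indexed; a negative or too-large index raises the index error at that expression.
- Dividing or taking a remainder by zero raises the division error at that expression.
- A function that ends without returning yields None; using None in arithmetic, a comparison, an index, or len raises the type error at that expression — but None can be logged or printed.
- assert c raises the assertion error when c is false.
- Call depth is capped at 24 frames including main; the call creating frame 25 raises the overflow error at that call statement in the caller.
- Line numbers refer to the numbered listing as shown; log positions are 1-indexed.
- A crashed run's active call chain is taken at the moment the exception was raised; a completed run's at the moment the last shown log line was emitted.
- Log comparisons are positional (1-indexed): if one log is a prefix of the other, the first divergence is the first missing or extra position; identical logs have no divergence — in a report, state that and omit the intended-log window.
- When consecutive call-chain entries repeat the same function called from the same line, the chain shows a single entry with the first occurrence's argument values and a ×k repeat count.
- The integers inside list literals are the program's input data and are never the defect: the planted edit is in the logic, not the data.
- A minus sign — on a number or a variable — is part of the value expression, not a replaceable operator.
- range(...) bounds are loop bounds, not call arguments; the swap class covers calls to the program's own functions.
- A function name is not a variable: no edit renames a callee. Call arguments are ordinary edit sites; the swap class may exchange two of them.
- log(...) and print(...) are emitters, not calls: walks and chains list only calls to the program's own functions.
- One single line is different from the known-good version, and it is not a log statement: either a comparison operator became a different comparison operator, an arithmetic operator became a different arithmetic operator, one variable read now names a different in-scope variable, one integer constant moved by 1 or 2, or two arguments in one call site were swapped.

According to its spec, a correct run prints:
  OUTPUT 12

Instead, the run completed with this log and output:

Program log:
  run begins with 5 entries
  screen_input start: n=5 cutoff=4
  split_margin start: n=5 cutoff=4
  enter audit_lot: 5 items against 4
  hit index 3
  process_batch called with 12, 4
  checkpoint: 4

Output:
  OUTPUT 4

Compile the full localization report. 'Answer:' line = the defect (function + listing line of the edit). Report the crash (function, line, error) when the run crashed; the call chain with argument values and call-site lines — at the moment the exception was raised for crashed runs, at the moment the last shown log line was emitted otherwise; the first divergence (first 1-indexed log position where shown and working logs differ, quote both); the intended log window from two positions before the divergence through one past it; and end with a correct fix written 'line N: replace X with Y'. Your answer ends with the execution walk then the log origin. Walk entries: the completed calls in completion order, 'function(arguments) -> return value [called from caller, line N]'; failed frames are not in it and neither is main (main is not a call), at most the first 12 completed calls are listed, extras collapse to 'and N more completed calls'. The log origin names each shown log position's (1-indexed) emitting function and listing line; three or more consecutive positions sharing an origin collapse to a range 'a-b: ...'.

Answer: the defect is in process_batch at line 21.
The tell: Log line 7 is where behavior first shows: 'checkpoint: 4' appears instead of 'checkpoint: 12'.
Call chain: main.
First divergence: at position 7 the run shows 'checkpoint: 4' where the working version logs 'checkpoint: 12'.
Intended log window:
  5: hit index 3
  6: process_batch called with 12, 4
  7: checkpoint: 12
Execution walk:
  audit_lot([9, -2, 9, 4, 4], 4) -> 3  [called from split_margin, line 9]
  split_margin([9, -2, 9, 4, 4], 4) -> 12  [called from screen_input, line 25]
  process_batch(12, 4) -> 4  [called from screen_input, line 27]
  screen_input([9, -2, 9, 4, 4], 4) -> 4  [called from main, line 33]
Log origin:
  1: emitted by main (line 32)
  2: emitted by screen_input (line 24)
  3: emitted by split_margin (line 8)
  4: emitted by audit_lot (line 2)
  5: emitted by split_margin (line 10)
  6: emitted by process_batch (line 15)
  7: emitted by main (line 34)
A correct fix: line 21: replace `base` with `quota`.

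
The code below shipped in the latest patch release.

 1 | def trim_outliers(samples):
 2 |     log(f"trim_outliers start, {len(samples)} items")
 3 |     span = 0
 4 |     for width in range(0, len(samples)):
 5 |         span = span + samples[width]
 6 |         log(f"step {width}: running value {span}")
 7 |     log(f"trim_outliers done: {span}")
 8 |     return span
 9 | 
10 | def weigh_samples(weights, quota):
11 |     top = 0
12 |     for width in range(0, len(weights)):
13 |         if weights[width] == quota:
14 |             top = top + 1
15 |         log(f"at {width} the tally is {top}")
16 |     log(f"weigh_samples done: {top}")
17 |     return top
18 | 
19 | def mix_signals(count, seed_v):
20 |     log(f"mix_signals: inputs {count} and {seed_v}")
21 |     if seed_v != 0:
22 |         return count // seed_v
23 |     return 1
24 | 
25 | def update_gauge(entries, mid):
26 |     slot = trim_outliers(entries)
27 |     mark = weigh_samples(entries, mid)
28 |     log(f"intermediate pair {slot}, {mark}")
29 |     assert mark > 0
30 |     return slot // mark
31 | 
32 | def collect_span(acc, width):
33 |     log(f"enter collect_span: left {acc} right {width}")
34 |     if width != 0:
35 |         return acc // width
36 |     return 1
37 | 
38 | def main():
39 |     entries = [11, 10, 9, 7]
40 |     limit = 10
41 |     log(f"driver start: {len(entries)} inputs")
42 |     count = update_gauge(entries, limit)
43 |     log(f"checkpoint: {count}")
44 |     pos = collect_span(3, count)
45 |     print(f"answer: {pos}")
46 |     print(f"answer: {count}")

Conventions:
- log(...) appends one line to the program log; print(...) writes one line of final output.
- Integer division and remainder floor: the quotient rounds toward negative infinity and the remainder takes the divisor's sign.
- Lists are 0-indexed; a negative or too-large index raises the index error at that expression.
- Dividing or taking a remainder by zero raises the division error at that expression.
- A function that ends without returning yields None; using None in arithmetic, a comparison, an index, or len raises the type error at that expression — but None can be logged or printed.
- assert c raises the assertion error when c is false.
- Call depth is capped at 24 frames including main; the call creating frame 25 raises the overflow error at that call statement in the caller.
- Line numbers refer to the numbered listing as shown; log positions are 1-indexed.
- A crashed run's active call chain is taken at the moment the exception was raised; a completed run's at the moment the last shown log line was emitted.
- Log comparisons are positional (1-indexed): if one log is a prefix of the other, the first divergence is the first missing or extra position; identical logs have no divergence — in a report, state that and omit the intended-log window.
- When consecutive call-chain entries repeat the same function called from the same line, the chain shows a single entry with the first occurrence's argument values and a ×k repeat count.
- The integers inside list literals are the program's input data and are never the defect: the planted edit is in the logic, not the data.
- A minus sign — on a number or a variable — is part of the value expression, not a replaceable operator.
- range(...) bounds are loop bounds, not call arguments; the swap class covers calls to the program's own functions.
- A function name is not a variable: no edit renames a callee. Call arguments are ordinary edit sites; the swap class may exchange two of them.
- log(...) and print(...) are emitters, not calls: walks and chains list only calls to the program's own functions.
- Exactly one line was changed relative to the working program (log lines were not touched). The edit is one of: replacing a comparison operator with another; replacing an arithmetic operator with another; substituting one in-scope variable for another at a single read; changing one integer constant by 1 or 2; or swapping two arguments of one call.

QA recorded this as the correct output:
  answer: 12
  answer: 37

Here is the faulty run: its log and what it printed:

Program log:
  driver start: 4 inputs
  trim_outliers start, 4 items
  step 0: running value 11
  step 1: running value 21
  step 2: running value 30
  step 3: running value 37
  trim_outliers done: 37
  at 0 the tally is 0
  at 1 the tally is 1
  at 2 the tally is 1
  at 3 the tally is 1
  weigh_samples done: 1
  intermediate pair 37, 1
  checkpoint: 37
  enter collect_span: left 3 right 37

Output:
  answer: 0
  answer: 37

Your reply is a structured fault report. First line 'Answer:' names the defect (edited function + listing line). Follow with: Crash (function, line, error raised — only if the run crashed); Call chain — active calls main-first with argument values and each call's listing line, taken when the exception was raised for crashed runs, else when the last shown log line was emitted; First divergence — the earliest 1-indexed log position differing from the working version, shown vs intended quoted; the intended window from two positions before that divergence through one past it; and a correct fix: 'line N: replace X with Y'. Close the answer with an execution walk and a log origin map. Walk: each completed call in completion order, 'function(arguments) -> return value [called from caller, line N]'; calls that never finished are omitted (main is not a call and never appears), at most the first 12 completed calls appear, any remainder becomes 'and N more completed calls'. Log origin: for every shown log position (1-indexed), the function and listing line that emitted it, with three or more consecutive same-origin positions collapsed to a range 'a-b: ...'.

Answer: the defect is in main at line 44.
Key observation: At log position 15 the runs split — shown 'enter collect_span: left 3 right 37', but the working version logs 'enter collect_span: left 37 right 3'.
Call chain: main -> collect_span(3, 37) (called at line 44).
First divergence: at position 15 the run shows 'enter collect_span: left 3 right 37' where the working version logs 'enter collect_span: left 37 right 3'.
Intended log window:
  13: intermediate pair 37, 1
  14: checkpoint: 37
  15: enter collect_span: left 37 right 3
Execution walk:
  trim_outliers([11, 10, 9, 7]) -> 37  [called from update_gauge, line 26]
  weigh_samples([11, 10, 9, 7], 10) -> 1  [called from update_gauge, line 27]
  update_gauge([11, 10, 9, 7], 10) -> 37  [called from main, line 42]
  collect_span(3, 37) -> 0  [called from main, line 44]
Log origin:
  1 — main, line 41
  2 — trim_outliers, line 2
  3-6 — trim_outliers, line 6
  7 — trim_outliers, line 7
  8-11 — weigh_samples, line 15
  12 — weigh_samples, line 16
  13 — update_gauge, line 28
  14 — main, line 43
  15 — collect_span, line 33
A correct fix: line 44: replace `collect_span(3, count)` with `collect_span(count, 3)`.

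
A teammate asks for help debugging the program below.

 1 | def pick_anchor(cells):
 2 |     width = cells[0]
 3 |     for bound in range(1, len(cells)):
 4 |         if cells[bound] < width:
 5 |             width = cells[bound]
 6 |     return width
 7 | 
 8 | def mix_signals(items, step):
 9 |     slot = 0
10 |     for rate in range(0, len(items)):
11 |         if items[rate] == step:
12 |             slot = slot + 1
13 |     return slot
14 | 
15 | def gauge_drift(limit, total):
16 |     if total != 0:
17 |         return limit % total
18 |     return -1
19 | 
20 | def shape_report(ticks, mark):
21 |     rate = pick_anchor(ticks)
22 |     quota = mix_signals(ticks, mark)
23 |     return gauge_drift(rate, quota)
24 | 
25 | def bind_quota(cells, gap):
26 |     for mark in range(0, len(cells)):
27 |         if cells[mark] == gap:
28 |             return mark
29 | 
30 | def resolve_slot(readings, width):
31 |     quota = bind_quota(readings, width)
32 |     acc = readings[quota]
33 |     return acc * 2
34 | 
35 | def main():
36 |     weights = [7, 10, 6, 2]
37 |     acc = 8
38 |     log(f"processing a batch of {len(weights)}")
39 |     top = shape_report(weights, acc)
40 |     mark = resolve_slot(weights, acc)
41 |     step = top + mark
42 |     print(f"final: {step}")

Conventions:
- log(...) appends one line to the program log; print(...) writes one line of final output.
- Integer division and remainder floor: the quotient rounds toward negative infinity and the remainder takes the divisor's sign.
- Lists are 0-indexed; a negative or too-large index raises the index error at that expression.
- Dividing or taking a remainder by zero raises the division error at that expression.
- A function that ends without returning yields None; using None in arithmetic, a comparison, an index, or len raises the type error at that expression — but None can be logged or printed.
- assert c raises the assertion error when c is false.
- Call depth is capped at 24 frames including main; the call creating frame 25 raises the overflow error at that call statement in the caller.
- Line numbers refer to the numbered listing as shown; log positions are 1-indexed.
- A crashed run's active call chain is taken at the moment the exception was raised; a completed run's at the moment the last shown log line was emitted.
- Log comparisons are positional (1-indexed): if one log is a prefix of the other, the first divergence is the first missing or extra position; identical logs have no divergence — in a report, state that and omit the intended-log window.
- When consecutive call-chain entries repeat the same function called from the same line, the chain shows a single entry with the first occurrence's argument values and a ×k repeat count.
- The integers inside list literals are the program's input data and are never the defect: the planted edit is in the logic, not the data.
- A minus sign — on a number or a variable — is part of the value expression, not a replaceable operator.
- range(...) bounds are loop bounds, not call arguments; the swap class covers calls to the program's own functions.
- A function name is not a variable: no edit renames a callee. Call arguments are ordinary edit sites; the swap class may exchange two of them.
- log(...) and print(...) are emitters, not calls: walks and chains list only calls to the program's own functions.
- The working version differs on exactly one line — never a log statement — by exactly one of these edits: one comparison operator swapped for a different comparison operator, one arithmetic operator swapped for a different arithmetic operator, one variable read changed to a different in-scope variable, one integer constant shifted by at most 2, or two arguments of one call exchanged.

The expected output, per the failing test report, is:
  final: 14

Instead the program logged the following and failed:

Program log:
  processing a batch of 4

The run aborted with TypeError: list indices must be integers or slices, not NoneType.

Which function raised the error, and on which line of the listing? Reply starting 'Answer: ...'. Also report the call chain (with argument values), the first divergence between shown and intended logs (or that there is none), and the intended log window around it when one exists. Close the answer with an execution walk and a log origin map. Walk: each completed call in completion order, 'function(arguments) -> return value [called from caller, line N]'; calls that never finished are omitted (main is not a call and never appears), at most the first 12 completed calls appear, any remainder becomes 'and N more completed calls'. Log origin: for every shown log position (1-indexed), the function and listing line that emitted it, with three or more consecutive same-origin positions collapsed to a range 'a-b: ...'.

Answer: the error was raised in resolve_slot, line 32.
Key fact: No log line differs; the crash is the first visible symptom.
Call chain: main -> resolve_slot([7, 10, 6, 2], 8) (called at line 40).
First divergence: none; the two logs match at every position.
Execution walk:
  pick_anchor([7, 10, 6, 2]) -> 2  [called from shape_report, line 21]
  mix_signals([7, 10, 6, 2], 8) -> 0  [called from shape_report, line 22]
  gauge_drift(2, 0) -> -1  [called from shape_report, line 23]
  shape_report([7, 10, 6, 2], 8) -> -1  [called from main, line 39]
  bind_quota([7, 10, 6, 2], 8) -> None  [called from resolve_slot, line 31]
Origin of each log line:
  1: from main, line 38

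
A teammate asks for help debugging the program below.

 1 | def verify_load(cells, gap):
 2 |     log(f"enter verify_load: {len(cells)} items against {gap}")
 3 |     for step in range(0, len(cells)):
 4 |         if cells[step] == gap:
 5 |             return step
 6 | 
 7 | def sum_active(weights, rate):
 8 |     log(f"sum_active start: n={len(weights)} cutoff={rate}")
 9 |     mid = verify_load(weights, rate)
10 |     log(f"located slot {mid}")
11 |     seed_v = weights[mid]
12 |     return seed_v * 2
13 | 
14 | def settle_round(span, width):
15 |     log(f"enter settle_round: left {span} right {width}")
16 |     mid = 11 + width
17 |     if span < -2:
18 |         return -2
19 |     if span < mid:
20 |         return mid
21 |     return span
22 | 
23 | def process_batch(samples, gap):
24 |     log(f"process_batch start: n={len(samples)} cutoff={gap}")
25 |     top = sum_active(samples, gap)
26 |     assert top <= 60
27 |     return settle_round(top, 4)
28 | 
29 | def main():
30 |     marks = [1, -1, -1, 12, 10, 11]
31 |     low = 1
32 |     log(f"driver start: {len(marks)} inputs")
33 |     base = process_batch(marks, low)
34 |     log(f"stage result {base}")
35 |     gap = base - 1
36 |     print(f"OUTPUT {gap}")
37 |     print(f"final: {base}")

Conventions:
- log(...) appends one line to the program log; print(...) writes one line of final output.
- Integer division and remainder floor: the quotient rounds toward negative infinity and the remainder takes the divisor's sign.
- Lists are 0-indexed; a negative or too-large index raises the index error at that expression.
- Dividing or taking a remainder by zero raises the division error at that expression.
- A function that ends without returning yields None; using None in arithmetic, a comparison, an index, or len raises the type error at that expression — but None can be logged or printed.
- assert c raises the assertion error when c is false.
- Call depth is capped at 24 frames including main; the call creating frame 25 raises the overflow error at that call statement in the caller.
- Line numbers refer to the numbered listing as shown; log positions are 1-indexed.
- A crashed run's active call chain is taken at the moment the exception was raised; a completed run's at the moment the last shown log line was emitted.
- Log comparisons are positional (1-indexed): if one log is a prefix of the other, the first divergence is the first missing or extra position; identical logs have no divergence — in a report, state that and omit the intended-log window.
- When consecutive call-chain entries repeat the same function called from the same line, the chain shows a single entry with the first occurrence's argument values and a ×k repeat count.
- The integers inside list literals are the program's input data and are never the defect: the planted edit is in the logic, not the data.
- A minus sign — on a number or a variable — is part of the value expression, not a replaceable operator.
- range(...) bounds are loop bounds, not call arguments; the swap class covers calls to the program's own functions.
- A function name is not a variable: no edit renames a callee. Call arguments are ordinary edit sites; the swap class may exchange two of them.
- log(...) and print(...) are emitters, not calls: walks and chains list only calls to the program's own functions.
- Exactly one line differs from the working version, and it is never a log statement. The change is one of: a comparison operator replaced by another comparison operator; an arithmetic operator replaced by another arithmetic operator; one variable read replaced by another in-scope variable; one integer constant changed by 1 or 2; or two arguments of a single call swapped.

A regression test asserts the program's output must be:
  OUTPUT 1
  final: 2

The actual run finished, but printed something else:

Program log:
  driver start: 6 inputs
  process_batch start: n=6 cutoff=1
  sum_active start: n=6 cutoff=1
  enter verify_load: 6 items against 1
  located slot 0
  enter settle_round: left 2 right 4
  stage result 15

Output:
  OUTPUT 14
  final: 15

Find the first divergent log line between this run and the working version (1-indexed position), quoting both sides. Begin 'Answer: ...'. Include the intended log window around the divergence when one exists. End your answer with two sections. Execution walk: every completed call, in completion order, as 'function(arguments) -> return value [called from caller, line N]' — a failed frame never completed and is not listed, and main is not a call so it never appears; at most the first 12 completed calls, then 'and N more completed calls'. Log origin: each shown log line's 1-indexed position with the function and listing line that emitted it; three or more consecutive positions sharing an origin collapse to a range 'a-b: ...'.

Answer: position 7 — the shown line 'stage result 15' should read 'stage result 2'.
Intended log window:
  5: located slot 0
  6: enter settle_round: left 2 right 4
  7: stage result 2
Execution walk:
  verify_load([1, -1, -1, 12, 10, 11], 1) -> 0  [called from sum_active, line 9]
  sum_active([1, -1, -1, 12, 10, 11], 1) -> 2  [called from process_batch, line 25]
  settle_round(2, 4) -> 15  [called from process_batch, line 27]
  process_batch([1, -1, -1, 12, 10, 11], 1) -> 15  [called from main, line 33]
Log line origins:
  1: from main, line 32
  2: from process_batch, line 24
  3: from sum_active, line 8
  4: from verify_load, line 2
  5: from sum_active, line 10
  6: from settle_round, line 15
  7: from main, line 34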